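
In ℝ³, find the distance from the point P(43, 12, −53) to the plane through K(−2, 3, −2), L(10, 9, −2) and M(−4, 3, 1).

KL = (12, 6, 0) and KM = (−2, 0, 3), so a normal is n = KL × KM = (18, −36, 12).
d = |18·43 + (-36)·12 + 12·(-53) − (-168)| / √(324 + 1296 + 144) = |-126| / 42 = 3.

3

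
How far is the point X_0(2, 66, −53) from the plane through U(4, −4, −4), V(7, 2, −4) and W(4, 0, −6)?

UV = (3, 6, 0) and UW = (0, 4, −2), so a normal is n = UV × UW = (−12, 6, 12).
n = (−12, 6, 12); n·P − (-120) = -144; |n| = 18; distance = 144/18 = 8.

8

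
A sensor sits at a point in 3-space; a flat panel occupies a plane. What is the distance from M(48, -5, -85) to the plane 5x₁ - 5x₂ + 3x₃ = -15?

Normal vector n = (5, -5, 3), and n·(48, -5, -85) - (-15) = 25.
|n| = √(25 + 25 + 9) = √59, so the distance is |25|/√59 = 25/√59.

25√59/59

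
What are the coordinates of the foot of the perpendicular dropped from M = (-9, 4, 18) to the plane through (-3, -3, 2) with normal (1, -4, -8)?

The perpendicular from M has direction n = (1, -4, -8): r = (-9, 4, 18) + t(1, -4, -8).
Substitute into the plane: n·(M + tn) = -7 gives -169 + 81t = -7, so t = 2.
Foot = (-9, 4, 18) + 2·(1, -4, -8) = (-7, -4, 2).

(-7, -4, 2)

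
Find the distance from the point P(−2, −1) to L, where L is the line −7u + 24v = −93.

83/25

The normal to the line is n = (−7, 24) with |n| = 25.
|n·P − (-93)| = |-10 − (-93)| = 83, so the distance is 83/25.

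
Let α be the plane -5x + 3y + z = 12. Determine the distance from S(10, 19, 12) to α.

Normal vector n = (-5, 3, 1), and n·(10, 19, 12) - 12 = 7.
|n| = √(25 + 9 + 1) = √35, so the distance is |7|/√35 = √35/5.

√35/5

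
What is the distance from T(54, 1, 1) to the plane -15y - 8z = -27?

Normal vector n = (0, -15, -8), and n·(54, 1, 1) - (-27) = 4.
|n| = √(0 + 225 + 64) = 17, so the distance is |4|/17 = 4/17.

4/17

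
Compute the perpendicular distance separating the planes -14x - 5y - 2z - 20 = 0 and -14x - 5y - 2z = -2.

Both planes have normal n = (-14, -5, -2), |n| = 15. Any point on the first plane is at distance |(-2) − 20|/|n| = 22/15 from the second.

22/15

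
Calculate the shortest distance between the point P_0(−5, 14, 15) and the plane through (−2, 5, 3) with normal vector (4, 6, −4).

3√17/17

The plane has equation n·(r − (−2, 5, 3)) = 0, i.e. n·r = 10.
n = (4, 6, −4); n·P − 10 = -6; |n| = 2√17; distance = 6/(2√17) = 3/√17.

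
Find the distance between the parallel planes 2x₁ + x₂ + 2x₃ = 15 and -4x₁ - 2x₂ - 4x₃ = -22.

4/3

Divide the second equation by -2 to match normals: 2x₁ + x₂ + 2x₃ = 11.
Both planes have normal n = (2, 1, 2), |n| = 3. Any point on the first plane is at distance |11 − 15|/|n| = 4/3 from the second.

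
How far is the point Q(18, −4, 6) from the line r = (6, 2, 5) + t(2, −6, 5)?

2√29

Direction vector d = (2, −6, 5).
AP = (12, −6, 1); AP·d = 65, |AP|² = 181, |d|² = 65.
distance² = |AP|² − (AP·d)²/|d|² = 181 − 4225/65 = 116, so the distance is 2√29.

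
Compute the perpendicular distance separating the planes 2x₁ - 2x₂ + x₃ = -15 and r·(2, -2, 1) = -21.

Both planes have normal n = (2, -2, 1), |n| = 3. Any point on the first plane is at distance |(-21) − (-15)|/|n| = 6/3 = 2 from the second.

2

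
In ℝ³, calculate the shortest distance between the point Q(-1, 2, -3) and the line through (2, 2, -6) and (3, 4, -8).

3

A direction vector is d = (1, 2, -2).
AP = (-3, 0, 3); AP·d = -9, |AP|² = 18, |d|² = 9.
distance² = |AP|² − (AP·d)²/|d|² = 18 − 81/9 = 9, so the distance is 3.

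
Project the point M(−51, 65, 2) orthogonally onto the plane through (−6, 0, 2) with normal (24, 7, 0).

(-27, 72, 2)

n = (24, 7, 0), |n|² = 625, and n·M − (-144) = -625.
t = -625/625 = -1, so the foot is M − t·n = (−51, 65, 2) − (-1)·(24, 7, 0) = (−27, 72, 2).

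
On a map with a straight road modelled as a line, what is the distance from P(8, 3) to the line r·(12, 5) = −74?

d = |12·8 + 5·3 − (-74)| / √(144 + 25) = |185|/13 = 185/13.

185/13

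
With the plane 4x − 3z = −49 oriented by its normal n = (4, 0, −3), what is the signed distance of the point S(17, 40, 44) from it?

n·S − (-49) = -15.
|n| = 5, so the signed distance is -15/5 = -3.

-3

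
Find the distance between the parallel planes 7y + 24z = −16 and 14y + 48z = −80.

24/25

Divide the second equation by 2 to match normals: 7y + 24z = -40.
Both planes have normal n = (0, 7, 24), |n| = 25. Any point on the first plane is at distance |(-40) − (-16)|/|n| = 24/25 from the second.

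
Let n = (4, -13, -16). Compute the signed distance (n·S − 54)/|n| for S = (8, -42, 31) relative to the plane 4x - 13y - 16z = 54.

n·S − 54 = 28.
|n| = 21, so the signed distance is 28/21 = 4/3.

4/3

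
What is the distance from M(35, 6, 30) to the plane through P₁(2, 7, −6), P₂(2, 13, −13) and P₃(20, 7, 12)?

P₁P₂ = (0, 6, −7) and P₁P₃ = (18, 0, 18), so a normal is n = P₁P₂ × P₁P₃ = (108, −126, −108).
n = (108, −126, −108); n·P − (-18) = -198; |n| = 198; distance = 198/198 = 1.

1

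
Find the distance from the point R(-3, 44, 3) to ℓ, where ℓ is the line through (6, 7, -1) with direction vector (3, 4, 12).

Direction vector d = (3, 4, 12).
AP = (-9, 37, 4); AP·d = 169, |AP|² = 1466, |d|² = 169.
distance² = |AP|² − (AP·d)²/|d|² = 1466 − 28561/169 = 1297, so the distance is √1297.

√1297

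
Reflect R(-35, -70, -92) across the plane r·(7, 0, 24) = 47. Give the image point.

With n = (7, 0, 24), the signed offset is (n·R − 47)/|n|² = -2500/625 = -4.
R' = R − 2t·n = (-35, -70, -92) − (-8)·(7, 0, 24) = (21, -70, 100).

(21, -70, 100)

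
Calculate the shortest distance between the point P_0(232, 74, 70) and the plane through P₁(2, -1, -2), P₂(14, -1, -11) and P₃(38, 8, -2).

6

P₁P₂ = (12, 0, -9) and P₁P₃ = (36, 9, 0), so a normal is n = P₁P₂ × P₁P₃ = (81, -324, 108).
Then n·(232, 74, 70) - 270 = 2106.
|n| = √(6561 + 104976 + 11664) = 351, so the distance is |2106|/351 = 6.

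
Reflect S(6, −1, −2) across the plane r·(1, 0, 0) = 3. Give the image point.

With n = (1, 0, 0), the signed offset is (n·S − 3)/|n|² = 3/1 = 3.
S' = S − 2t·n = (6, −1, −2) − 6·(1, 0, 0) = (0, −1, −2).

(0, -1, -2)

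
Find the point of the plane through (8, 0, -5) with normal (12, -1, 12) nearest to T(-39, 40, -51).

n = (12, -1, 12), |n|² = 289, and n·T − 36 = -1156.
t = -1156/289 = -4, so the foot is T − t·n = (-39, 40, -51) − (-4)·(12, -1, 12) = (9, 36, -3).

(9, 36, -3)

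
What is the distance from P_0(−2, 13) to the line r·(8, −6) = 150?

122/5

d = |8·(-2) + (-6)·13 − 150| / √(64 + 36) = |-244|/10 = 122/5.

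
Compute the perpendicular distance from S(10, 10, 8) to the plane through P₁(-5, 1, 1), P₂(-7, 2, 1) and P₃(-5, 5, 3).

P₁P₂ = (-2, 1, 0) and P₁P₃ = (0, 4, 2), so a normal is n = P₁P₂ × P₁P₃ = (2, 4, -8).
d = |2·10 + 4·10 + (-8)·8 − (-14)| / √(4 + 16 + 64) = |10| / (2√21) = 5√21/21.

5√21/21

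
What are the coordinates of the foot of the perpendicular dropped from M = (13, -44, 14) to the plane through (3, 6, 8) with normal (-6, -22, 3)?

(25, 0, 8)

The perpendicular from M has direction n = (-6, -22, 3): r = (13, -44, 14) + t(-6, -22, 3).
Substitute into the plane: n·(M + tn) = -126 gives 932 + 529t = -126, so t = -2.
Foot = (13, -44, 14) + (-2)·(-6, -22, 3) = (25, 0, 8).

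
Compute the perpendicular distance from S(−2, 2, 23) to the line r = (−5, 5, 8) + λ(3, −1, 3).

6√2

Direction vector d = (3, −1, 3).
AP = (3, −3, 15), and AP × d = (6, 36, 6).
|AP × d|² = 1368 and |d|² = 19, so the distance is √(1368/19) = √72 = 6√2.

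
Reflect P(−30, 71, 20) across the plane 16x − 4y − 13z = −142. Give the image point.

n = (16, −4, −13), |n|² = 441, n·P − (-142) = -882, so t = -882/441 = -2.
Foot F = P − (-2)·n = (2, 63, −6); the reflection is 2F − P = (34, 55, −32).

(34, 55, -32)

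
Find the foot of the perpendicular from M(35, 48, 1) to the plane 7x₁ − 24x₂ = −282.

(42, 24, 1)

The perpendicular from M has direction n = (7, −24, 0): r = (35, 48, 1) + λ(7, −24, 0).
Substitute into the plane: n·(M + λn) = -282 gives -907 + 625λ = -282, so λ = 1.
Foot = (35, 48, 1) + 1·(7, −24, 0) = (42, 24, 1).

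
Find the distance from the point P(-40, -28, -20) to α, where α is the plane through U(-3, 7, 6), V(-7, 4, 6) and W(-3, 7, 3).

UV = (-4, -3, 0) and UW = (0, 0, -3), so a normal is n = UV × UW = (9, -12, 0).
n = (9, -12, 0); n·P − (-111) = 87; |n| = 15; distance = 87/15 = 29/5.

29/5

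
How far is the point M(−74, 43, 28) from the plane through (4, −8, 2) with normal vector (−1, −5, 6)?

The plane has equation n·(r − (4, −8, 2)) = 0, i.e. n·r = 48.
d = |(-1)·(-74) + (-5)·43 + 6·28 − 48| / √(1 + 25 + 36) = |-21| / √62 = 21√62/62.

21√62/62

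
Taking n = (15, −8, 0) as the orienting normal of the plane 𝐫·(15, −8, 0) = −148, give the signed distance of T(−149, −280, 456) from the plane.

9

n·T − (-148) = 153.
|n| = 17, so the signed distance is 153/17 = 9.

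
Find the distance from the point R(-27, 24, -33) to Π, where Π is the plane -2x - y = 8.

22√5/5

n = (-2, -1, 0); n·P − 8 = 22; |n| = √5; distance = 22/√5 = 22√5/5.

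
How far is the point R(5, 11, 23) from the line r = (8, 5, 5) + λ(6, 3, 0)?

3√41

Direction vector d = (6, 3, 0).
AP = (−3, 6, 18), and AP × d = (−54, 108, −45).
|AP × d|² = 16605 and |d|² = 45, so the distance is √(16605/45) = √369 = 3√41.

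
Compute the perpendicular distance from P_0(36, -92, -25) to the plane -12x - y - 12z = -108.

4

Normal vector n = (-12, -1, -12), and n·(36, -92, -25) - (-108) = 68.
|n| = √(144 + 1 + 144) = 17, so the distance is |68|/17 = 4.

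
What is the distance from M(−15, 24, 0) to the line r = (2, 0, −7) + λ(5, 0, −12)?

√745

Direction vector d = (5, 0, −12).
AP = (−17, 24, 7); AP·d = -169, |AP|² = 914, |d|² = 169.
distance² = |AP|² − (AP·d)²/|d|² = 914 − 28561/169 = 745, so the distance is √745.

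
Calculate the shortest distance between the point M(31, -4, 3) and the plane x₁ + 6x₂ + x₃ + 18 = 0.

14√38/19

n = (1, 6, 1); n·P − (-18) = 28; |n| = √38; distance = 28/√38.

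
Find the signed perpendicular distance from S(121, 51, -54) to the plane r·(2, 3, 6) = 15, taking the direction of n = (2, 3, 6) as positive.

8

n·S − 15 = 56.
|n| = 7, so the signed distance is 56/7 = 8.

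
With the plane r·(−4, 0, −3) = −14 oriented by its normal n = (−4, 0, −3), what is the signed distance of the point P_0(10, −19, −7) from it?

n·P_0 − (-14) = -5.
|n| = 5, so the signed distance is -5/5 = -1.

-1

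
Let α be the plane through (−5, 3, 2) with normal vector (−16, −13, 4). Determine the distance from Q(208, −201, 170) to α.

The plane has equation n·(r − (−5, 3, 2)) = 0, i.e. n·r = 49.
Then n·(208, −201, 170) − 49 = −84.
|n| = √(256 + 169 + 16) = 21, so the distance is |-84|/21 = 4.

4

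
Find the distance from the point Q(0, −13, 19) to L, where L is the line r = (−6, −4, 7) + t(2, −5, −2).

Direction vector d = (2, −5, −2).
AP = (6, −9, 12), and AP × d = (78, 36, −12).
|AP × d|² = 7524 and |d|² = 33, so the distance is √(7524/33) = √228 = 2√57.

2√57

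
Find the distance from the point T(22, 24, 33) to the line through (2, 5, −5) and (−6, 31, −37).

42

A direction vector is d = (−8, 26, −32).
AP = (20, 19, 38), and AP × d = (−1596, 336, 672).
|AP × d|² = 3111696 and |d|² = 1764, so the distance is √(3111696/1764) = √1764 = 42.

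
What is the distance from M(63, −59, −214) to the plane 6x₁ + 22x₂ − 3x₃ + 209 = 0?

3

Normal vector n = (6, 22, −3), and n·(63, −59, −214) − (−209) = −69.
|n| = √(36 + 484 + 9) = 23, so the distance is |-69|/23 = 3.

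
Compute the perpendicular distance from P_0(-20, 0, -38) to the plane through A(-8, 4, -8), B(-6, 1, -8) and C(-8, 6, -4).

√14

AB = (2, -3, 0) and AC = (0, 2, 4), so a normal is n = AB × AC = (-12, -8, 4).
Then n·(-20, 0, -38) - 32 = 56.
|n| = √(144 + 64 + 16) = 4√14, so the distance is |56|/(4√14) = √14.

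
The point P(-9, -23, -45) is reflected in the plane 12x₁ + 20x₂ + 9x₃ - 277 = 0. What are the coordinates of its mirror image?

With n = (12, 20, 9), the signed offset is (n·P − 277)/|n|² = -1250/625 = -2.
P' = P − 2t·n = (-9, -23, -45) − (-4)·(12, 20, 9) = (39, 57, -9).

(39, 57, -9)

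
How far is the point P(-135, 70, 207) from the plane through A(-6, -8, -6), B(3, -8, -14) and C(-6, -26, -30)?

AB = (9, 0, -8) and AC = (0, -18, -24), so a normal is n = AB × AC = (-144, 216, -162).
Then n·(-135, 70, 207) - 108 = 918.
|n| = √(20736 + 46656 + 26244) = 306, so the distance is |918|/306 = 3.

3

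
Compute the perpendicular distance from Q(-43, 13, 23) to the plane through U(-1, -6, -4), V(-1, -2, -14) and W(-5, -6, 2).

UV = (0, 4, -10) and UW = (-4, 0, 6), so a normal is n = UV × UW = (24, 40, 16).
d = |24·(-43) + 40·13 + 16·23 − (-328)| / √(576 + 1600 + 256) = |184| / (8√38) = 23√38/38.

23/√38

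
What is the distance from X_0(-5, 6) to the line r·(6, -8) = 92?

The normal to the line is n = (6, -8) with |n| = 10.
|n·X_0 − 92| = |-78 − 92| = 170, so the distance is 170/10 = 17.

17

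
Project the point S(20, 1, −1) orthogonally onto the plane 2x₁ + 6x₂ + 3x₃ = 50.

n = (2, 6, 3), |n|² = 49, and n·S − 50 = -7.
t = -7/49 = -1/7, so the foot is S − t·n = (20, 1, −1) − (-1/7)·(2, 6, 3) = (142/7, 13/7, −4/7).

(142/7, 13/7, -4/7)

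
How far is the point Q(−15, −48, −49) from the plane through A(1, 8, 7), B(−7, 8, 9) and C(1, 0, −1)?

AB = (−8, 0, 2) and AC = (0, −8, −8), so a normal is n = AB × AC = (16, −64, 64).
d = |16·(-15) + (-64)·(-48) + 64·(-49) − (-48)| / √(256 + 4096 + 4096) = |-256| / (16√33) = 16/√33.

16/√33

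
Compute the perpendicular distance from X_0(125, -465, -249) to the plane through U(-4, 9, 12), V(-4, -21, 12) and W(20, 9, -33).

UV = (0, -30, 0) and UW = (24, 0, -45), so a normal is n = UV × UW = (1350, 0, 720).
n = (1350, 0, 720); n·P − 3240 = -13770; |n| = 1530; distance = 13770/1530 = 9.

9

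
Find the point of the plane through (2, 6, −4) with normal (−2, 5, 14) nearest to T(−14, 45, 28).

The perpendicular from T has direction n = (−2, 5, 14): r = (−14, 45, 28) + λ(−2, 5, 14).
Substitute into the plane: n·(T + λn) = -30 gives 645 + 225λ = -30, so λ = -3.
Foot = (−14, 45, 28) + (-3)·(−2, 5, 14) = (−8, 30, −14).

(-8, 30, -14)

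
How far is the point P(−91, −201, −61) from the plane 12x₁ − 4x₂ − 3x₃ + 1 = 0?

d = |12·(-91) + (-4)·(-201) + (-3)·(-61) − (-1)| / √(144 + 16 + 9) = |-104| / 13 = 8.

8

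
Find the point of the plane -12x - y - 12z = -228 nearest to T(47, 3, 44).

(11, 0, 8)

The perpendicular from T has direction n = (-12, -1, -12): r = (47, 3, 44) + λ(-12, -1, -12).
Substitute into the plane: n·(T + λn) = -228 gives -1095 + 289λ = -228, so λ = 3.
Foot = (47, 3, 44) + 3·(-12, -1, -12) = (11, 0, 8).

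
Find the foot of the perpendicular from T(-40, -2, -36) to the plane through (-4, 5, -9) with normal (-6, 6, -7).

(-22, -20, -15)

n = (-6, 6, -7), |n|² = 121, and n·T − 117 = 363.
t = 363/121 = 3, so the foot is T − t·n = (-40, -2, -36) − 3·(-6, 6, -7) = (-22, -20, -15).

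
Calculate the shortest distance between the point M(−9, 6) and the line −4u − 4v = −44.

7√2

The normal to the line is n = (−4, −4) with |n| = 4√2.
|n·M − (-44)| = |12 − (-44)| = 56, so the distance is 56/(4√2) = 7√2.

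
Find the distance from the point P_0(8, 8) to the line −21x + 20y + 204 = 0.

d = |(-21)·8 + 20·8 − (-204)| / √(441 + 400) = |196|/29 = 196/29.

196/29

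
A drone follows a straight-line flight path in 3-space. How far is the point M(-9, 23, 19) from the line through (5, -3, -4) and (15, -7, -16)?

A direction vector is d = (10, -4, -12).
AP = (-14, 26, 23); AP·d = -520, |AP|² = 1401, |d|² = 260.
distance² = |AP|² − (AP·d)²/|d|² = 1401 − 270400/260 = 361, so the distance is 19.

19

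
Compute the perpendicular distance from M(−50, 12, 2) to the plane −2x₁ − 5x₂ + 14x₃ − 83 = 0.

1

d = |(-2)·(-50) + (-5)·12 + 14·2 − 83| / √(4 + 25 + 196) = |-15| / 15 = 1.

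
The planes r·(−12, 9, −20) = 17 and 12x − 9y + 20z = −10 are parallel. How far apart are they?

Divide the second equation by -1 to match normals: −12x + 9y − 20z = 10.
Both planes have normal n = (−12, 9, −20), |n| = 25. Any point on the first plane is at distance |10 − 17|/|n| = 7/25 from the second.

7/25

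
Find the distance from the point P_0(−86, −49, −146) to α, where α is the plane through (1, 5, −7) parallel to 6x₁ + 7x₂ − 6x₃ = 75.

6

Parallel planes share the normal n = (6, 7, −6); since (1, 5, −7) lies on the plane, its equation is 6x₁ + 7x₂ − 6x₃ = 83.
d = |6·(-86) + 7·(-49) + (-6)·(-146) − 83| / √(36 + 49 + 36) = |-66| / 11 = 6.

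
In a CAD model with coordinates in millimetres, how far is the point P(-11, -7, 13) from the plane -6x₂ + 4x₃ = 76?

9/√13

Normal vector n = (0, -6, 4), and n·(-11, -7, 13) - 76 = 18.
|n| = √(0 + 36 + 16) = 2√13, so the distance is |18|/(2√13) = 9√13/13.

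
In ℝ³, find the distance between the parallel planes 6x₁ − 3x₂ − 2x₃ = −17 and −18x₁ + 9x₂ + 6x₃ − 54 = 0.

1/7

Divide the second equation by -3 to match normals: 6x₁ − 3x₂ − 2x₃ = -18.
With common normal n = (6, −3, −2) (|n| = 7), the distance is |(-17) − (-18)|/|n| = 1/7.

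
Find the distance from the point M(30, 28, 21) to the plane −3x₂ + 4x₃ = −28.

28/5

n = (0, −3, 4); n·P − (-28) = 28; |n| = 5; distance = 28/5.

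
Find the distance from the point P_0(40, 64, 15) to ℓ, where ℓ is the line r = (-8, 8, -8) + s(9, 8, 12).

Direction vector d = (9, 8, 12).
AP = (48, 56, 23), and AP × d = (488, -369, -120).
|AP × d|² = 388705 and |d|² = 289, so the distance is √(388705/289) = √1345.

√1345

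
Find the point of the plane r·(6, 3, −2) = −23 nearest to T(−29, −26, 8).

The perpendicular from T has direction n = (6, 3, −2): r = (−29, −26, 8) + t(6, 3, −2).
Substitute into the plane: n·(T + tn) = -23 gives -268 + 49t = -23, so t = 5.
Foot = (−29, −26, 8) + 5·(6, 3, −2) = (1, −11, −2).

(1, -11, -2)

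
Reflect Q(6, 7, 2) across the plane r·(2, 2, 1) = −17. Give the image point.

n = (2, 2, 1), |n|² = 9, n·Q − (-17) = 45, so t = 45/9 = 5.
Foot F = Q − 5·n = (−4, −3, −3); the reflection is 2F − Q = (−14, −13, −8).

(-14, -13, -8)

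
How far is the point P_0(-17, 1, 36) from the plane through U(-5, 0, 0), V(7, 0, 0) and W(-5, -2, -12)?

30/√37

UV = (12, 0, 0) and UW = (0, -2, -12), so a normal is n = UV × UW = (0, 144, -24).
Then n·(-17, 1, 36) - 0 = -720.
|n| = √(0 + 20736 + 576) = 24√37, so the distance is |-720|/(24√37) = 30√37/37.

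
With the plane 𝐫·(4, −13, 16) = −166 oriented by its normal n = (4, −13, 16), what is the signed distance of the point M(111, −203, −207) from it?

-3

n·M − (-166) = -63.
|n| = 21, so the signed distance is -63/21 = -3.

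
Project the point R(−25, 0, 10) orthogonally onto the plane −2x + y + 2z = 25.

n = (−2, 1, 2), |n|² = 9, and n·R − 25 = 45.
t = 45/9 = 5, so the foot is R − t·n = (−25, 0, 10) − 5·(−2, 1, 2) = (−15, −5, 0).

(-15, -5, 0)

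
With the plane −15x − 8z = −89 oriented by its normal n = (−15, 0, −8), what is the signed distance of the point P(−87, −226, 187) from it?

-6

n·P − (-89) = -102.
|n| = 17, so the signed distance is -102/17 = -6.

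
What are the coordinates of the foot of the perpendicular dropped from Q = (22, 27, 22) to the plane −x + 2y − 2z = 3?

The perpendicular from Q has direction n = (−1, 2, −2): r = (22, 27, 22) + μ(−1, 2, −2).
Substitute into the plane: n·(Q + μn) = 3 gives -12 + 9μ = 3, so μ = 5/3.
Foot = (22, 27, 22) + (5/3)·(−1, 2, −2) = (61/3, 91/3, 56/3).

(61/3, 91/3, 56/3)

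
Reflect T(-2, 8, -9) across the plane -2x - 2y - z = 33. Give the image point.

(-18, -8, -17)

With n = (-2, -2, -1), the signed offset is (n·T − 33)/|n|² = -36/9 = -4.
T' = T − 2t·n = (-2, 8, -9) − (-8)·(-2, -2, -1) = (-18, -8, -17).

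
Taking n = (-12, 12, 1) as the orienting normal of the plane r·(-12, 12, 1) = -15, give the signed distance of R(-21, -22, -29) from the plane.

n·R − (-15) = -26.
|n| = 17, so the signed distance is -26/17.

-26/17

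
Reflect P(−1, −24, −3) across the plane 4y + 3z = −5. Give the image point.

(-1, 8, 21)

n = (0, 4, 3), |n|² = 25, n·P − (-5) = -100, so t = -100/25 = -4.
Foot F = P − (-4)·n = (−1, −8, 9); the reflection is 2F − P = (−1, 8, 21).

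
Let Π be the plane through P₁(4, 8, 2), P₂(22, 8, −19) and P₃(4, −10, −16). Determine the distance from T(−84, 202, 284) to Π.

8

P₁P₂ = (18, 0, −21) and P₁P₃ = (0, −18, −18), so a normal is n = P₁P₂ × P₁P₃ = (−378, 324, −324).
d = |(-378)·(-84) + 324·202 + (-324)·284 − 432| / √(142884 + 104976 + 104976) = |4752| / 594 = 8.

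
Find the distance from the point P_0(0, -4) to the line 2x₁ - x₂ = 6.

The normal to the line is n = (2, -1) with |n| = √5.
|n·P_0 − 6| = |4 − 6| = 2, so the distance is 2/√5 = 2√5/5.

2/√5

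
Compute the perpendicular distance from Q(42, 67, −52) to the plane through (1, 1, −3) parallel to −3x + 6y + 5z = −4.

Parallel planes share the normal n = (−3, 6, 5); since (1, 1, −3) lies on the plane, its equation is −3x + 6y + 5z = -12.
Then n·(42, 67, −52) − (−12) = 28.
|n| = √(9 + 36 + 25) = √70, so the distance is |28|/√70 = 2√70/5.

28/√70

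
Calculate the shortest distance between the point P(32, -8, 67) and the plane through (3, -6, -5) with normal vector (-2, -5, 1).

The plane has equation n·(r − (3, -6, -5)) = 0, i.e. n·r = 19.
n = (-2, -5, 1); n·P − 19 = 24; |n| = √30; distance = 24/√30 = 4√30/5.

24/√30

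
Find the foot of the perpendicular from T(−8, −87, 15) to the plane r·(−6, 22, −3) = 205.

(-32, 1, 3)

n = (−6, 22, −3), |n|² = 529, and n·T − 205 = -2116.
t = -2116/529 = -4, so the foot is T − t·n = (−8, −87, 15) − (-4)·(−6, 22, −3) = (−32, 1, 3).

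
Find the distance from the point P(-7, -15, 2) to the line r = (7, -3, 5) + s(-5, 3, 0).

3√35

Direction vector d = (-5, 3, 0).
AP = (-14, -12, -3); AP·d = 34, |AP|² = 349, |d|² = 34.
distance² = |AP|² − (AP·d)²/|d|² = 349 − 1156/34 = 315, so the distance is 3√35.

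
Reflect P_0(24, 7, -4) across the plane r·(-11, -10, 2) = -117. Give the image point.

(2, -13, 0)

n = (-11, -10, 2), |n|² = 225, n·P_0 − (-117) = -225, so t = -225/225 = -1.
Foot F = P_0 − (-1)·n = (13, -3, -2); the reflection is 2F − P_0 = (2, -13, 0).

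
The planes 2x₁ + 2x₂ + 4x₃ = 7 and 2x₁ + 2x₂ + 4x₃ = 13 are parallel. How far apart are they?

Both planes have normal n = (2, 2, 4), |n| = 2√6. Any point on the first plane is at distance |13 − 7|/|n| = 6/(2√6) = 3/√6 from the second.

√6/2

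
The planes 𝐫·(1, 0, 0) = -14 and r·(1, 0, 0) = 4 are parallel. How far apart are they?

Both planes have normal n = (1, 0, 0), |n| = 1. Any point on the first plane is at distance |4 − (-14)|/|n| = 18/1 = 18 from the second.

18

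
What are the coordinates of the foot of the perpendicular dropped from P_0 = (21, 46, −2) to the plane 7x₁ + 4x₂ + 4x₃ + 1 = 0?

(-7, 30, -18)

The perpendicular from P_0 has direction n = (7, 4, 4): r = (21, 46, −2) + μ(7, 4, 4).
Substitute into the plane: n·(P_0 + μn) = -1 gives 323 + 81μ = -1, so μ = -4.
Foot = (21, 46, −2) + (-4)·(7, 4, 4) = (−7, 30, −18).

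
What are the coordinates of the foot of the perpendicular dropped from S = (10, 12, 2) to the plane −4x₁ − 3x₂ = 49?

The perpendicular from S has direction n = (−4, −3, 0): r = (10, 12, 2) + μ(−4, −3, 0).
Substitute into the plane: n·(S + μn) = 49 gives -76 + 25μ = 49, so μ = 5.
Foot = (10, 12, 2) + 5·(−4, −3, 0) = (−10, −3, 2).

(-10, -3, 2)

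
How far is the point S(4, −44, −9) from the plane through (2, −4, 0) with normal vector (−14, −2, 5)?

The plane has equation n·(r − (2, −4, 0)) = 0, i.e. n·r = -20.
n = (−14, −2, 5); n·P − (-20) = 7; |n| = 15; distance = 7/15.

7/15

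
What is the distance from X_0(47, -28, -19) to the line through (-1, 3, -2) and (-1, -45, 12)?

A direction vector is d = (0, -48, 14).
AP = (48, -31, -17); AP·d = 1250, |AP|² = 3554, |d|² = 2500.
distance² = |AP|² − (AP·d)²/|d|² = 3554 − 1562500/2500 = 2929, so the distance is √2929.

√2929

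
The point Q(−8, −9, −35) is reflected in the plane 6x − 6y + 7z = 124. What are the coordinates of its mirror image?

(28, -45, 7)

With n = (6, −6, 7), the signed offset is (n·Q − 124)/|n|² = -363/121 = -3.
Q' = Q − 2t·n = (−8, −9, −35) − (-6)·(6, −6, 7) = (28, −45, 7).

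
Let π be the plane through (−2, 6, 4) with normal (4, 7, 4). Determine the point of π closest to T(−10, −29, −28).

n = (4, 7, 4), |n|² = 81, and n·T − 50 = -405.
t = -405/81 = -5, so the foot is T − t·n = (−10, −29, −28) − (-5)·(4, 7, 4) = (10, 6, −8).

(10, 6, -8)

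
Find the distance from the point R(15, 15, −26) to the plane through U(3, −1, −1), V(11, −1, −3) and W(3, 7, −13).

8√53/53

UV = (8, 0, −2) and UW = (0, 8, −12), so a normal is n = UV × UW = (16, 96, 64).
d = |16·15 + 96·15 + 64·(-26) − (-112)| / √(256 + 9216 + 4096) = |128| / (16√53) = 8/√53.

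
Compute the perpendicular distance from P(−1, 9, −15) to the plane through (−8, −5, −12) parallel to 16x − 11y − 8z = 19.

6/7

Parallel planes share the normal n = (16, −11, −8); since (−8, −5, −12) lies on the plane, its equation is 16x − 11y − 8z = 23.
Then n·(−1, 9, −15) − 23 = −18.
|n| = √(256 + 121 + 64) = 21, so the distance is |-18|/21 = 6/7.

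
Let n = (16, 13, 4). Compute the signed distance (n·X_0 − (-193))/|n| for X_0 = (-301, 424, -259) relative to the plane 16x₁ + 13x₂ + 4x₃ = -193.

-7

n·X_0 − (-193) = -147.
|n| = 21, so the signed distance is -147/21 = -7.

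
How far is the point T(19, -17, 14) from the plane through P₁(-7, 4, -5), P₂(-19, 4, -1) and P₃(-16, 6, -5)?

P₁P₂ = (-12, 0, 4) and P₁P₃ = (-9, 2, 0), so a normal is n = P₁P₂ × P₁P₃ = (-8, -36, -24).
Then n·(19, -17, 14) - 32 = 92.
|n| = √(64 + 1296 + 576) = 44, so the distance is |92|/44 = 23/11.

23/11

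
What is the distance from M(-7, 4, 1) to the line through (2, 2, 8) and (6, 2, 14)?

A direction vector is d = (4, 0, 6).
AP = (-9, 2, -7), and AP × d = (12, 26, -8).
|AP × d|² = 884 and |d|² = 52, so the distance is √(884/52) = √17.

√17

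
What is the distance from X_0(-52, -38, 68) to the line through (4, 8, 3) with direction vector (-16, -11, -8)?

Direction vector d = (-16, -11, -8).
AP = (-56, -46, 65), and AP × d = (1083, -1488, -120).
|AP × d|² = 3401433 and |d|² = 441, so the distance is √(3401433/441) = √7713 = 3√857.

3√857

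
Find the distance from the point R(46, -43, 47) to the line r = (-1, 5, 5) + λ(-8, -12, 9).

Direction vector d = (-8, -12, 9).
AP = (47, -48, 42); AP·d = 578, |AP|² = 6277, |d|² = 289.
distance² = |AP|² − (AP·d)²/|d|² = 6277 − 334084/289 = 5121, so the distance is 3√569.

3√569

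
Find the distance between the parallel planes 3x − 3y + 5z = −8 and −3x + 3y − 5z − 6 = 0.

Divide the second equation by -1 to match normals: 3x − 3y + 5z = -6.
With common normal n = (3, −3, 5) (|n| = √43), the distance is |(-8) − (-6)|/|n| = 2/√43.

2/√43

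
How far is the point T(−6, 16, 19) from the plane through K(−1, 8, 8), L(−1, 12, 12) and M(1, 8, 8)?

KL = (0, 4, 4) and KM = (2, 0, 0), so a normal is n = KL × KM = (0, 8, −8).
Then n·(−6, 16, 19) − 0 = −24.
|n| = √(0 + 64 + 64) = 8√2, so the distance is |-24|/(8√2) = 3√2/2.

3/√2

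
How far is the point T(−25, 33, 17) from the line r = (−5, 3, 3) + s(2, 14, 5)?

Direction vector d = (2, 14, 5).
AP = (−20, 30, 14), and AP × d = (−46, 128, −340).
|AP × d|² = 134100 and |d|² = 225, so the distance is √(134100/225) = √596 = 2√149.

2√149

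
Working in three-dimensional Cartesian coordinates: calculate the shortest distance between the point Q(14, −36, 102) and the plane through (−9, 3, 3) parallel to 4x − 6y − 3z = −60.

29√61/61

Parallel planes share the normal n = (4, −6, −3); since (−9, 3, 3) lies on the plane, its equation is 4x − 6y − 3z = -63.
Then n·(14, −36, 102) − (−63) = 29.
|n| = √(16 + 36 + 9) = √61, so the distance is |29|/√61 = 29√61/61.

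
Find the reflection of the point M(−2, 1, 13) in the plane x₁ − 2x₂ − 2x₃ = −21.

(0, -3, 9)

n = (1, −2, −2), |n|² = 9, n·M − (-21) = -9, so t = -9/9 = -1.
Foot F = M − (-1)·n = (−1, −1, 11); the reflection is 2F − M = (0, −3, 9).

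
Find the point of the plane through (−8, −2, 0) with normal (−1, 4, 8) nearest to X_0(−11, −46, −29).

(-16, -26, 11)

n = (−1, 4, 8), |n|² = 81, and n·X_0 − 0 = -405.
t = -405/81 = -5, so the foot is X_0 − t·n = (−11, −46, −29) − (-5)·(−1, 4, 8) = (−16, −26, 11).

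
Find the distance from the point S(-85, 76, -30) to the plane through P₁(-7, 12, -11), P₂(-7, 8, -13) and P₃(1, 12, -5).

30/√29

P₁P₂ = (0, -4, -2) and P₁P₃ = (8, 0, 6), so a normal is n = P₁P₂ × P₁P₃ = (-24, -16, 32).
n = (-24, -16, 32); n·P − (-376) = 240; |n| = 8√29; distance = 240/(8√29) = 30√29/29.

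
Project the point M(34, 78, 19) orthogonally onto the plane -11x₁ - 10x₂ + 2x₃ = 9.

(-21, 28, 29)

n = (-11, -10, 2), |n|² = 225, and n·M − 9 = -1125.
t = -1125/225 = -5, so the foot is M − t·n = (34, 78, 19) − (-5)·(-11, -10, 2) = (-21, 28, 29).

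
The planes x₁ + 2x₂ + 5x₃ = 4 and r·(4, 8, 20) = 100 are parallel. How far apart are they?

7√30/10

Divide the second equation by 4 to match normals: x₁ + 2x₂ + 5x₃ = 25.
With common normal n = (1, 2, 5) (|n| = √30), the distance is |4 − 25|/|n| = 21/√30 = 7√30/10.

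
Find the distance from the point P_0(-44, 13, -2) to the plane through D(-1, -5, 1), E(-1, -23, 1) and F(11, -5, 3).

25√37/37

DE = (0, -18, 0) and DF = (12, 0, 2), so a normal is n = DE × DF = (-36, 0, 216).
Then n·(-44, 13, -2) - 252 = 900.
|n| = √(1296 + 0 + 46656) = 36√37, so the distance is |900|/(36√37) = 25√37/37.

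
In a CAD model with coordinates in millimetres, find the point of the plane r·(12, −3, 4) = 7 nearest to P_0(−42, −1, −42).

n = (12, −3, 4), |n|² = 169, and n·P_0 − 7 = -676.
t = -676/169 = -4, so the foot is P_0 − t·n = (−42, −1, −42) − (-4)·(12, −3, 4) = (6, −13, −26).

(6, -13, -26)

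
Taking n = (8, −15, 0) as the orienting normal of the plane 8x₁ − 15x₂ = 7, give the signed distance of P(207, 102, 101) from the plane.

n·P − 7 = 119.
|n| = 17, so the signed distance is 119/17 = 7.

7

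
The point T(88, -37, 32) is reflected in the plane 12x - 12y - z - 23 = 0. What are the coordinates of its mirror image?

(-32, 83, 42)

With n = (12, -12, -1), the signed offset is (n·T − 23)/|n|² = 1445/289 = 5.
T' = T − 2t·n = (88, -37, 32) − 10·(12, -12, -1) = (-32, 83, 42).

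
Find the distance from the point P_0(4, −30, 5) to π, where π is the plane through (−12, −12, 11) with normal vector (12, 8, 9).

The plane has equation n·(r − (−12, −12, 11)) = 0, i.e. n·r = -141.
d = |12·4 + 8·(-30) + 9·5 − (-141)| / √(144 + 64 + 81) = |-6| / 17 = 6/17.

6/17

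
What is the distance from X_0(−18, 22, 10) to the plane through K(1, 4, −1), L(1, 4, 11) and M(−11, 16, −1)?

1/√2

KL = (0, 0, 12) and KM = (−12, 12, 0), so a normal is n = KL × KM = (−144, −144, 0).
d = |(-144)·(-18) + (-144)·22 − (-720)| / √(20736 + 20736 + 0) = |144| / (144√2) = 1/√2.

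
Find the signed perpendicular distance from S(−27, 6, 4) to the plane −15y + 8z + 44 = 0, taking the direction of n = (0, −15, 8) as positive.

n·S − (-44) = -14.
|n| = 17, so the signed distance is -14/17.

-14/17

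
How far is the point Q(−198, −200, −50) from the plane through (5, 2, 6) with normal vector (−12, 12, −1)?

The plane has equation n·(r − (5, 2, 6)) = 0, i.e. n·r = -42.
Then n·(−198, −200, −50) − (−42) = 68.
|n| = √(144 + 144 + 1) = 17, so the distance is |68|/17 = 4.

4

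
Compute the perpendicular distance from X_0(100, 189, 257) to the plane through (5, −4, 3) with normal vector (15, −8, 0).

The plane has equation n·(r − (5, −4, 3)) = 0, i.e. n·r = 107.
Then n·(100, 189, 257) − 107 = −119.
|n| = √(225 + 64 + 0) = 17, so the distance is |-119|/17 = 7.

7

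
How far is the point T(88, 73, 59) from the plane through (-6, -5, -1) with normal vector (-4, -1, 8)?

The plane has equation n·(r − (-6, -5, -1)) = 0, i.e. n·r = 21.
n = (-4, -1, 8); n·P − 21 = 26; |n| = 9; distance = 26/9.

26/9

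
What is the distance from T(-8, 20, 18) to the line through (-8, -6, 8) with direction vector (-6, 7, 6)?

Direction vector d = (-6, 7, 6).
AP = (0, 26, 10); AP·d = 242, |AP|² = 776, |d|² = 121.
distance² = |AP|² − (AP·d)²/|d|² = 776 − 58564/121 = 292, so the distance is 2√73.

2√73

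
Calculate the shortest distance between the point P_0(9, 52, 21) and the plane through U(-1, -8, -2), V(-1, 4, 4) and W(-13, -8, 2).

22/7

UV = (0, 12, 6) and UW = (-12, 0, 4), so a normal is n = UV × UW = (48, -72, 144).
n = (48, -72, 144); n·P − 240 = -528; |n| = 168; distance = 528/168 = 22/7.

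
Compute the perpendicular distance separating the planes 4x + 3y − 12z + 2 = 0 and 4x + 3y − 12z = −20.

18/13

Both planes have normal n = (4, 3, −12), |n| = 13. Any point on the first plane is at distance |(-20) − (-2)|/|n| = 18/13 from the second.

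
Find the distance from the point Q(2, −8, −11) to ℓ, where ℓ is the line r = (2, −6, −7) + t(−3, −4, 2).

2√5

Direction vector d = (−3, −4, 2).
AP = (0, −2, −4); AP·d = 0, |AP|² = 20, |d|² = 29.
distance² = |AP|² − (AP·d)²/|d|² = 20 − 0/29 = 20, so the distance is 2√5.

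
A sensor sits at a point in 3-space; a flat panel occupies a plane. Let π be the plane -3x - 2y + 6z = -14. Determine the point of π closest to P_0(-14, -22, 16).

The perpendicular from P_0 has direction n = (-3, -2, 6): r = (-14, -22, 16) + μ(-3, -2, 6).
Substitute into the plane: n·(P_0 + μn) = -14 gives 182 + 49μ = -14, so μ = -4.
Foot = (-14, -22, 16) + (-4)·(-3, -2, 6) = (-2, -14, -8).

(-2, -14, -8)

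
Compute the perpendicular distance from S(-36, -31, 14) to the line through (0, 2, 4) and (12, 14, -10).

A direction vector is d = (12, 12, -14).
AP = (-36, -33, 10); AP·d = -968, |AP|² = 2485, |d|² = 484.
distance² = |AP|² − (AP·d)²/|d|² = 2485 − 937024/484 = 549, so the distance is 3√61.

3√61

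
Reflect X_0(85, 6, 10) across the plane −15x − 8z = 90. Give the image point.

(-65, 6, -70)

n = (−15, 0, −8), |n|² = 289, n·X_0 − 90 = -1445, so t = -1445/289 = -5.
Foot F = X_0 − (-5)·n = (10, 6, −30); the reflection is 2F − X_0 = (−65, 6, −70).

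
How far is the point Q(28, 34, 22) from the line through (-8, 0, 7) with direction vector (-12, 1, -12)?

39

Direction vector d = (-12, 1, -12).
AP = (36, 34, 15); AP·d = -578, |AP|² = 2677, |d|² = 289.
distance² = |AP|² − (AP·d)²/|d|² = 2677 − 334084/289 = 1521, so the distance is 39.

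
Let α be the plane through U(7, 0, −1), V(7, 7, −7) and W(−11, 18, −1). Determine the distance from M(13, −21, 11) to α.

UV = (0, 7, −6) and UW = (−18, 18, 0), so a normal is n = UV × UW = (108, 108, 126).
n = (108, 108, 126); n·P − 630 = -108; |n| = 198; distance = 108/198 = 6/11.

6/11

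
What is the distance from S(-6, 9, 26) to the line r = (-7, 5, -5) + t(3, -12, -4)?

√809

Direction vector d = (3, -12, -4).
AP = (1, 4, 31); AP·d = -169, |AP|² = 978, |d|² = 169.
distance² = |AP|² − (AP·d)²/|d|² = 978 − 28561/169 = 809, so the distance is √809.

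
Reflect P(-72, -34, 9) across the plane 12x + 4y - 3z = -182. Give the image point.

With n = (12, 4, -3), the signed offset is (n·P − (-182))/|n|² = -845/169 = -5.
P' = P − 2t·n = (-72, -34, 9) − (-10)·(12, 4, -3) = (48, 6, -21).

(48, 6, -21)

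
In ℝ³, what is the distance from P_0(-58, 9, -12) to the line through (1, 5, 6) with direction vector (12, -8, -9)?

√2665

Direction vector d = (12, -8, -9).
AP = (-59, 4, -18), and AP × d = (-180, -747, 424).
|AP × d|² = 770185 and |d|² = 289, so the distance is √(770185/289) = √2665.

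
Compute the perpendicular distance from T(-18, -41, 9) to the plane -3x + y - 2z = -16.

Normal vector n = (-3, 1, -2), and n·(-18, -41, 9) - (-16) = 11.
|n| = √(9 + 1 + 4) = √14, so the distance is |11|/√14 = 11/√14.

11√14/14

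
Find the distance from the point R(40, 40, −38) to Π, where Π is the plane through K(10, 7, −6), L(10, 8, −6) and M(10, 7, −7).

KL = (0, 1, 0) and KM = (0, 0, −1), so a normal is n = KL × KM = (−1, 0, 0).
d = |(-1)·40 − (-10)| / √(1 + 0 + 0) = |-30| / 1 = 30.

30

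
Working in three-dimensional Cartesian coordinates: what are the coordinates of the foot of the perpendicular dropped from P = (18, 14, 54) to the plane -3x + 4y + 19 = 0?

(513/25, 266/25, 54)

n = (-3, 4, 0), |n|² = 25, and n·P − (-19) = 21.
t = 21/25, so the foot is P − t·n = (18, 14, 54) − (21/25)·(-3, 4, 0) = (513/25, 266/25, 54).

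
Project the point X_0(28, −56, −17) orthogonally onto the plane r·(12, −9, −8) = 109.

n = (12, −9, −8), |n|² = 289, and n·X_0 − 109 = 867.
t = 867/289 = 3, so the foot is X_0 − t·n = (28, −56, −17) − 3·(12, −9, −8) = (−8, −29, 7).

(-8, -29, 7)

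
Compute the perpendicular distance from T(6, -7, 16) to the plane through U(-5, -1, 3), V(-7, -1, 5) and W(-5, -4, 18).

UV = (-2, 0, 2) and UW = (0, -3, 15), so a normal is n = UV × UW = (6, 30, 6).
d = |6·6 + 30·(-7) + 6·16 − (-42)| / √(36 + 900 + 36) = |-36| / (18√3) = 2√3/3.

2√3/3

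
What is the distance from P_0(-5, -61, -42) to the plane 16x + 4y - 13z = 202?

d = |16·(-5) + 4·(-61) + (-13)·(-42) − 202| / √(256 + 16 + 169) = |20| / 21 = 20/21.

20/21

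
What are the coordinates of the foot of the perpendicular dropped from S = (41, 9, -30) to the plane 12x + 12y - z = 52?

The perpendicular from S has direction n = (12, 12, -1): r = (41, 9, -30) + μ(12, 12, -1).
Substitute into the plane: n·(S + μn) = 52 gives 630 + 289μ = 52, so μ = -2.
Foot = (41, 9, -30) + (-2)·(12, 12, -1) = (17, -15, -28).

(17, -15, -28)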